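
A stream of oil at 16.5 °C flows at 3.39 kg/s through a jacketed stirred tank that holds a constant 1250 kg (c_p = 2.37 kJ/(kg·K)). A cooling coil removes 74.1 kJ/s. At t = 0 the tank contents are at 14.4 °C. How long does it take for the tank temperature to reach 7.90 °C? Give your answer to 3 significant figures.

First-law balance (no shaft work): M c_p dT/dt = ṁ c_p (T_in − T) − 74.1.
τ = M/ṁ = 368.73 s; T_ss = T_in − Q̇/(ṁ c_p) = 7.2770 °C.
T(t) = T_ss + (T₀ − T_ss) e^(−t/τ). Set T = 7.90:
e^(−t/τ) = (7.90 − 7.2770)/(14.4 − 7.2770) = 0.087458
t = −368.73 · ln(0.087458) = 898.45 s.

898 s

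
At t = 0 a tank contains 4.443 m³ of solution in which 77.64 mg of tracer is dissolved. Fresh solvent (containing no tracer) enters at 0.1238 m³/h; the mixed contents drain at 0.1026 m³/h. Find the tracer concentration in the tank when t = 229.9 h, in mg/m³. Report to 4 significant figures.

0.2314 mg/m³

Let m(t) be the amount of tracer. Volume: V(t) = V₀ + (Q_in − Q_out) t = 4.443 + 0.0212000 t; V(229.9) = 9.31688 m³.
Species balance (pure solvent in): dm/dt = −Q_out · m/V(t).
Separate: dm/m = −Q_out dt/V(t) ⇒ ln(m/m₀) = −(Q_out/(Q_in−Q_out)) ln(V/V₀).
m = m₀ (V₀/V)^(Q_out/(Q_in−Q_out)) = 77.64 × (4.443/9.31688)^(4.83962) = 2.15621 mg.
C = m/V = 2.15621/9.31688 = 0.231430 mg/m³.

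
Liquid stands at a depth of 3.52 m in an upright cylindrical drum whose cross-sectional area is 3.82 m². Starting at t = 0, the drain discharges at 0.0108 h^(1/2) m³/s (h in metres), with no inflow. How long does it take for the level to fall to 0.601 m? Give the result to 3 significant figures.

With no inflow, A dh/dt = −0.0108 √h.
Separate and integrate: 2(√h − √h₀) = −(0.0108/A) t.
t = 2A(√h₀ − √h)/0.0108 = 2·3.82·(√3.52 − √0.601)/0.0108
  = 7.6400 × (1.8762 − 0.77524) / 0.0108 = 778.80 s.

779 s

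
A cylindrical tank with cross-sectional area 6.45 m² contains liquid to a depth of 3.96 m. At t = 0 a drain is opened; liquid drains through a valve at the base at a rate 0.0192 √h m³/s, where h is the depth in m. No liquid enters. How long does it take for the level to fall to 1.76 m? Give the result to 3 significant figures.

446 s

Mass balance (ρ constant): A dh/dt = −0.0192 √h.
Separate and integrate: 2(√h − √h₀) = −(0.0192/A) t.
t = 2A(√h₀ − √h)/0.0192 = 2·6.45·(√3.96 − √1.76)/0.0192
  = 12.900 × (1.9900 − 1.3266) / 0.0192 = 445.67 s.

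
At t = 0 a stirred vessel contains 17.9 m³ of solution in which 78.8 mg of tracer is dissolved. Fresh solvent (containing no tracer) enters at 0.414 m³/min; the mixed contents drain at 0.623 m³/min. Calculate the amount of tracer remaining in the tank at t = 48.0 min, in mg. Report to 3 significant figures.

Let m(t) be the amount of tracer. Volume: V(t) = V₀ + (Q_in − Q_out) t = 17.9 − 0.20900 t; V(48.0) = 7.8680 m³.
Solute balance: dm/dt = 0 − Q_out C = −Q_out m/V(t).
dm/m = −Q_out dt/(V₀ − 0.20900 t); integrating gives ln(m/m₀) = −(Q_out/(Q_in−Q_out)) ln(V/V₀).
m = m₀ (V₀/V)^(Q_out/(Q_in−Q_out)) = 78.8 × (17.9/7.8680)^(-2.9809) = 6.7982 mg.

6.80 mg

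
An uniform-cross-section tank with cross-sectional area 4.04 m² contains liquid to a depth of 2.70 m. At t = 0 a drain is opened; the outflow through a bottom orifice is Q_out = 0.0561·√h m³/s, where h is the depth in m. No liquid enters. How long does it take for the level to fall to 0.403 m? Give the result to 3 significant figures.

145 s

With no inflow, A dh/dt = −0.0561 √h.
Separate and integrate: 2(√h − √h₀) = −(0.0561/A) t.
t = 2A(√h₀ − √h)/0.0561 = 2·4.04·(√2.70 − √0.403)/0.0561
  = 8.0800 × (1.6432 − 0.63482) / 0.0561 = 145.23 s.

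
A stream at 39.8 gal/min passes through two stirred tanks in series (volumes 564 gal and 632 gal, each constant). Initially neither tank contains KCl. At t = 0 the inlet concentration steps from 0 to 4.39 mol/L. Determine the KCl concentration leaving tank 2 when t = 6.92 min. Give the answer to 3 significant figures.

Each tank obeys Vᵢ dCᵢ/dt = Q(Cᵢ₋₁ − Cᵢ), so τᵢ = Vᵢ/Q.
τ₁ = 564/39.8 = 14.171 min; τ₂ = 632/39.8 = 15.879 min.
Tank 1: C₁ = C_in(1 − e^(−t/τ₁)). Tank 2 (τ₁ ≠ τ₂): C₂ = C_in[1 − (τ₁ e^(−t/τ₁) − τ₂ e^(−t/τ₂))/(τ₁ − τ₂)].
At t = 6.92: e^(−t/τ₁) = 0.61365, e^(−t/τ₂) = 0.64676.
C₂ = 4.39·[1 − (14.171·0.61365 − 15.879·0.64676)/(-1.7085)] = 4.39·0.078673 = 0.34537 mol/L.

0.345 mol/L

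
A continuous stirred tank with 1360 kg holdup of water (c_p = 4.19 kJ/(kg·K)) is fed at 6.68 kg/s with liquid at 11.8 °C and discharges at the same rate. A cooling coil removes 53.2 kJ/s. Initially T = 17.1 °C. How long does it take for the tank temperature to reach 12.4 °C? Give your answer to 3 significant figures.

215 s

M c_p dT/dt = ṁ c_p (T_in − T) − Q̇.
τ = M/ṁ = 203.59 s; T_ss = T_in − Q̇/(ṁ c_p) = 9.8993 °C.
T(t) = T_ss + (T₀ − T_ss) e^(−t/τ). Set T = 12.4:
e^(−t/τ) = (12.4 − 9.8993)/(17.1 − 9.8993) = 0.34729
t = −203.59 · ln(0.34729) = 215.32 s.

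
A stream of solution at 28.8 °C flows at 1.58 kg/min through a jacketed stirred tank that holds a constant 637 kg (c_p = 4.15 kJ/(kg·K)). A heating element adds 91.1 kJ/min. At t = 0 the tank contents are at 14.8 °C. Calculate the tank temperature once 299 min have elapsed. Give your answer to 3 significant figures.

29.4 °C

M c_p dT/dt = ṁ c_p (T_in − T) + Q̇.
τ = M/ṁ = 403.16 min; T_ss = T_in + Q̇/(ṁ c_p) = 28.8 + 91.1/(1.58·4.15) = 42.694 °C.
This is linear first-order; T(t) = T_ss + (T₀ − T_ss) e^(−t/τ).
T(299) = 42.694 + (-27.894)·e^(−299/403.16) = 42.694 + (-27.894)·0.47634 = 29.407 °C.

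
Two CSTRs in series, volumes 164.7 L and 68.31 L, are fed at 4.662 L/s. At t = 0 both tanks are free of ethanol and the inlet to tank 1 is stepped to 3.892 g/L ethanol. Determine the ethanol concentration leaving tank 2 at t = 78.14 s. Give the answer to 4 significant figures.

3.177 g/L

Time constants: τᵢ = Vᵢ/Q for each well-mixed tank.
τ₁ = 164.7/4.662 = 35.3282 s; τ₂ = 68.31/4.662 = 14.6525 s.
Tank 1: C₁ = C_in(1 − e^(−t/τ₁)). Tank 2 (τ₁ ≠ τ₂): C₂ = C_in[1 − (τ₁ e^(−t/τ₁) − τ₂ e^(−t/τ₂))/(τ₁ − τ₂)].
At t = 78.14: e^(−t/τ₁) = 0.109500, e^(−t/τ₂) = 0.00483016.
C₂ = 3.892·[1 − (35.3282·0.109500 − 14.6525·0.00483016)/(20.6757)] = 3.892·0.816322 = 3.17713 g/L.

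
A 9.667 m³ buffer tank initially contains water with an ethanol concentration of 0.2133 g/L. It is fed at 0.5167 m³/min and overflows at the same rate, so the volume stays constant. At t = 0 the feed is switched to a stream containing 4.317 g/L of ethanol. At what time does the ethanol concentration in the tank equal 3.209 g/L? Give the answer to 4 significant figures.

Unsteady species balance (constant V, well mixed): V dC/dt = Q(C_in − C), so τ = V/Q = 18.7091 min.
C(t) = C_in + (C₀ − C_in) e^(−t/τ). Set C = 3.209 and solve for t:
e^(−t/τ) = (C − C_in)/(C₀ − C_in) = (3.209 − 4.317)/(0.2133 − 4.317) = 0.270000
t = −τ ln(…) = 18.7091 × 1.30933 = 24.4965 min.

24.50 min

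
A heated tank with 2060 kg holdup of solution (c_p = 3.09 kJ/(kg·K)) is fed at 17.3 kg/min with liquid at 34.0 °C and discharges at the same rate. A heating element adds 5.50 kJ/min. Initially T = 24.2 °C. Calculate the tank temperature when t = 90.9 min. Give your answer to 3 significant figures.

M c_p dT/dt = ṁ c_p (T_in − T) + Q̇.
τ = M/ṁ = 119.08 min; T_ss = T_in + Q̇/(ṁ c_p) = 34.0 + 5.50/(17.3·3.09) = 34.103 °C.
Solution: T(t) = T_ss + (T₀ − T_ss) e^(−t/τ).
T(90.9) = 34.103 + (-9.9029)·e^(−90.9/119.08) = 34.103 + (-9.9029)·0.46609 = 29.487 °C.

29.5 °C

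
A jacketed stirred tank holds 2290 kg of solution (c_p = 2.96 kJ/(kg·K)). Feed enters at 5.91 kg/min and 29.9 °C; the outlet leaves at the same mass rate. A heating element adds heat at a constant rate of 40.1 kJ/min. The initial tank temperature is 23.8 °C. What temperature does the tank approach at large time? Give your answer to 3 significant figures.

32.2 °C

Heat balance on the well-mixed liquid: M c_p dT/dt = ṁ c_p (T_in − T) + 40.1.
At steady state dT/dt = 0 ⇒ T_ss = T_in + Q̇/(ṁ c_p) = 29.9 + 40.1/(5.91·2.96) = 32.192 °C.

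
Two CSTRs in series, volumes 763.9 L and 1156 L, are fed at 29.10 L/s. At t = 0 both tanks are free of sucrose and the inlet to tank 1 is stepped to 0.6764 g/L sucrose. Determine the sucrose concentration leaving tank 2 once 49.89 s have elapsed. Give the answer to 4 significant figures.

0.3054 g/L

Each tank obeys Vᵢ dCᵢ/dt = Q(Cᵢ₋₁ − Cᵢ), so τᵢ = Vᵢ/Q.
τ₁ = 763.9/29.10 = 26.2509 s; τ₂ = 1156/29.10 = 39.7251 s.
Tank 1: C₁ = C_in(1 − e^(−t/τ₁)). Tank 2 (τ₁ ≠ τ₂): C₂ = C_in[1 − (τ₁ e^(−t/τ₁) − τ₂ e^(−t/τ₂))/(τ₁ − τ₂)].
At t = 49.89: e^(−t/τ₁) = 0.149492, e^(−t/τ₂) = 0.284825.
C₂ = 0.6764·[1 − (26.2509·0.149492 − 39.7251·0.284825)/(-13.4742)] = 0.6764·0.451517 = 0.305406 g/L.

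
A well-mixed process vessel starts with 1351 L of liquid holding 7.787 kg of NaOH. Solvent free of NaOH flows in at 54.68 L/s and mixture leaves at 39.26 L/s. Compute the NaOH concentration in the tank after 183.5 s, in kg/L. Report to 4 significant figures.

0.0001050 kg/L

Let m(t) be the amount of NaOH. Volume: V(t) = V₀ + (Q_in − Q_out) t = 1351 + 15.4200 t; V(183.5) = 4180.57 L.
Solute balance: dm/dt = 0 − Q_out C = −Q_out m/V(t).
dm/m = −Q_out dt/(V₀ + 15.4200 t); integrating gives ln(m/m₀) = −(Q_out/(Q_in−Q_out)) ln(V/V₀).
m = m₀ (V₀/V)^(Q_out/(Q_in−Q_out)) = 7.787 × (1351/4180.57)^(2.54604) = 0.438866 kg.
C = m/V = 0.438866/4180.57 = 0.000104977 kg/L.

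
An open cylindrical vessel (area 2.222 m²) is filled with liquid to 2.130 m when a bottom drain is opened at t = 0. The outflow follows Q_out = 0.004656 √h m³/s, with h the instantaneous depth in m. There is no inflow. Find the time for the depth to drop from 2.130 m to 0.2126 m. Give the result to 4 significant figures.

952.9 s

With no inflow, A dh/dt = −0.004656 √h.
Separate and integrate: 2(√h − √h₀) = −(0.004656/A) t.
t = 2A(√h₀ − √h)/0.004656 = 2·2.222·(√2.130 − √0.2126)/0.004656
  = 4.44400 × (1.45945 − 0.461086) / 0.004656 = 952.908 s.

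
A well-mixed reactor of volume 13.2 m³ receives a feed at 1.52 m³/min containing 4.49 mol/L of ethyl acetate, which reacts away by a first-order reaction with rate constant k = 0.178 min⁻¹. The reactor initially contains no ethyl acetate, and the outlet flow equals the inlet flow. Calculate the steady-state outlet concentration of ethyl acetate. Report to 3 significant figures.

1.76 mol/L

Species balance: V dC/dt = Q C_in − Q C − k V C.
At steady state: 0 = Q C_in − (Q + kV) C_ss, so C_ss = Q C_in/(Q + kV).
C_ss = 1.52·4.49/(1.52 + 0.178·13.2) = 6.8248/3.8696 = 1.7637 mol/L.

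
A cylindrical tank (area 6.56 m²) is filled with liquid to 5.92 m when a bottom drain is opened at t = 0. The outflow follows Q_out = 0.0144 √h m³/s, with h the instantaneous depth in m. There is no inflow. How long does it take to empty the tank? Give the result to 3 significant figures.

2220 s

A dh/dt = −Q_out = −0.0144 √h.
This is separable: 2 d(√h)/dt = −0.0144/A, so √h = √h₀ − (0.0144/(2A)) t.
Set h = 0: 2√h₀ = (0.0144/A) t_empty ⇒ t_empty = 2A√h₀/0.0144.
t_empty = 2·6.56·√5.92/0.0144 = 13.120·2.4331/0.0144 = 2216.8 s.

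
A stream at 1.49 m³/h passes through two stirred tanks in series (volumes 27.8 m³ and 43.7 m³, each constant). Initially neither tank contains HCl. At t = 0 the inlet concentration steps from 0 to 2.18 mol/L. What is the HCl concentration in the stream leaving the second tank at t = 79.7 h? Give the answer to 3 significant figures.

Each tank obeys Vᵢ dCᵢ/dt = Q(Cᵢ₋₁ − Cᵢ), so τᵢ = Vᵢ/Q.
τ₁ = 27.8/1.49 = 18.658 h; τ₂ = 43.7/1.49 = 29.329 h.
Solving the cascade with C₁(0)=C₂(0)=0 gives C₂(t) = C_in[1 − (τ₁ e^(−t/τ₁) − τ₂ e^(−t/τ₂))/(τ₁ − τ₂)].
At t = 79.7: e^(−t/τ₁) = 0.013958, e^(−t/τ₂) = 0.066042.
C₂ = 2.18·[1 − (18.658·0.013958 − 29.329·0.066042)/(-10.671)] = 2.18·0.84289 = 1.8375 mol/L.

1.84 mol/L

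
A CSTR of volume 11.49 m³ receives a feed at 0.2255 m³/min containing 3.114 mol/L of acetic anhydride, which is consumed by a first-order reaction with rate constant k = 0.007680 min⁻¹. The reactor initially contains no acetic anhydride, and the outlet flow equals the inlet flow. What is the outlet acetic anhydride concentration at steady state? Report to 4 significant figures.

2.238 mol/L

Species balance: V dC/dt = Q C_in − Q C − k V C.
At steady state: 0 = Q C_in − (Q + kV) C_ss, so C_ss = Q C_in/(Q + kV).
C_ss = 0.2255·3.114/(0.2255 + 0.007680·11.49) = 0.702207/0.313743 = 2.23816 mol/L.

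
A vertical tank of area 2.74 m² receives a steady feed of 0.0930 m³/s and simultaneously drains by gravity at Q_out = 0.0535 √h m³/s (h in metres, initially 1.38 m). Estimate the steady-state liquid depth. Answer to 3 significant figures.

3.02 m

Level balance: A dh/dt = 0.0930 − 0.0535 √h. Setting dh/dt = 0:
Q_in = 0.0535 √h_ss ⇒ √h_ss = 0.0930/0.0535 = 1.7383.
h_ss = 1.7383² = 3.0217 m. (Since h₀ = 1.38 m < h_ss, the level will rise toward this value.)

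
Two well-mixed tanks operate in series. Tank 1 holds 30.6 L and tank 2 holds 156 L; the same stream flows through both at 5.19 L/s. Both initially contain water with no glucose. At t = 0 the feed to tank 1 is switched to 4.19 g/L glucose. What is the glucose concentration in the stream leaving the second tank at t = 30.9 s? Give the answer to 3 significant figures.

Species balance on tank i: dCᵢ/dt = (Cᵢ₋₁ − Cᵢ)/τᵢ with τᵢ = Vᵢ/Q.
τ₁ = 30.6/5.19 = 5.8960 s; τ₂ = 156/5.19 = 30.058 s.
Tank 1: C₁ = C_in(1 − e^(−t/τ₁)). Tank 2 (τ₁ ≠ τ₂): C₂ = C_in[1 − (τ₁ e^(−t/τ₁) − τ₂ e^(−t/τ₂))/(τ₁ − τ₂)].
At t = 30.9: e^(−t/τ₁) = 0.0052956, e^(−t/τ₂) = 0.35771.
C₂ = 4.19·[1 − (5.8960·0.0052956 − 30.058·0.35771)/(-24.162)] = 4.19·0.55629 = 2.3308 g/L.

2.33 g/L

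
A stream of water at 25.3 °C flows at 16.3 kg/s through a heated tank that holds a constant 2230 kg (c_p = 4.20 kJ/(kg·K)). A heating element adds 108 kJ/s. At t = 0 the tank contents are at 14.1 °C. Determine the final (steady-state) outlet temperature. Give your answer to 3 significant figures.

Heat balance on the well-mixed liquid: M c_p dT/dt = ṁ c_p (T_in − T) + 108.
At steady state dT/dt = 0 ⇒ T_ss = T_in + Q̇/(ṁ c_p) = 25.3 + 108/(16.3·4.20) = 26.878 °C.

26.9 °C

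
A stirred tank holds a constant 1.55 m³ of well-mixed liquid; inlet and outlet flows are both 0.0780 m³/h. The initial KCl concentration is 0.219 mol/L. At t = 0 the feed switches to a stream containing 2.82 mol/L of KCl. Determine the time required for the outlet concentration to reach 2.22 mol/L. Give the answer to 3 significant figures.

Species balance: V dC/dt = Q(C_in − C) ⇒ τ = V/Q = 19.872 h.
C(t) = C_in + (C₀ − C_in) e^(−t/τ). Set C = 2.22 and solve for t:
e^(−t/τ) = (C − C_in)/(C₀ − C_in) = (2.22 − 2.82)/(0.219 − 2.82) = 0.23068
t = −τ ln(…) = 19.872 × 1.4667 = 29.146 h.

29.1 h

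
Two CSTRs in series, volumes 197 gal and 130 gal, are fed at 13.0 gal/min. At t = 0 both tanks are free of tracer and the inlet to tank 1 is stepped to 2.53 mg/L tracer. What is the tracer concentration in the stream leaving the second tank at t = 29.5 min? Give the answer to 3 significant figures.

1.73 mg/L

Species balance on tank i: dCᵢ/dt = (Cᵢ₋₁ − Cᵢ)/τᵢ with τᵢ = Vᵢ/Q.
τ₁ = 197/13.0 = 15.154 min; τ₂ = 130/13.0 = 10.000 min.
Solving the cascade with C₁(0)=C₂(0)=0 gives C₂(t) = C_in[1 − (τ₁ e^(−t/τ₁) − τ₂ e^(−t/τ₂))/(τ₁ − τ₂)].
At t = 29.5: e^(−t/τ₁) = 0.14274, e^(−t/τ₂) = 0.052340.
C₂ = 2.53·[1 − (15.154·0.14274 − 10.000·0.052340)/(5.1538)] = 2.53·0.68184 = 1.7251 mg/L.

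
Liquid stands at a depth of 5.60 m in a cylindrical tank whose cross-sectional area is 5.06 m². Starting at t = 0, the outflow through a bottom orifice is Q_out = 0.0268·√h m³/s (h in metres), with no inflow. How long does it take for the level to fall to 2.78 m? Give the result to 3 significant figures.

264 s

A dh/dt = −Q_out = −0.0268 √h.
Separate and integrate: 2(√h − √h₀) = −(0.0268/A) t.
t = 2A(√h₀ − √h)/0.0268 = 2·5.06·(√5.60 − √2.78)/0.0268
  = 10.120 × (2.3664 − 1.6673) / 0.0268 = 263.99 s.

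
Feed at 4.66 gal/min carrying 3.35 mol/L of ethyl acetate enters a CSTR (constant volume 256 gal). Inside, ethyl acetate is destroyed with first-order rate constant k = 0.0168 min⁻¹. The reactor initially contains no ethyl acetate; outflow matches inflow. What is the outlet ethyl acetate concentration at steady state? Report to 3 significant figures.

V dC/dt = Q(C_in − C) − k V C.
Steady state (dC/dt = 0): C_ss = Q C_in/(Q + kV) = C_in/(1 + kV/Q).
C_ss = 4.66·3.35/(4.66 + 0.0168·256) = 15.611/8.9608 = 1.7421 mol/L.

1.74 mol/L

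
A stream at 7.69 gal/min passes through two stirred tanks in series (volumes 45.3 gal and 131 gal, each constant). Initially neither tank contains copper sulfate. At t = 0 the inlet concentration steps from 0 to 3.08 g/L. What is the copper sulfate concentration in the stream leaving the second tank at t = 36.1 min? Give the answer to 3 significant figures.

Time constants: τᵢ = Vᵢ/Q for each well-mixed tank.
τ₁ = 45.3/7.69 = 5.8908 min; τ₂ = 131/7.69 = 17.035 min.
Tank 1: C₁ = C_in(1 − e^(−t/τ₁)). Tank 2 (τ₁ ≠ τ₂): C₂ = C_in[1 − (τ₁ e^(−t/τ₁) − τ₂ e^(−t/τ₂))/(τ₁ − τ₂)].
At t = 36.1: e^(−t/τ₁) = 0.0021804, e^(−t/τ₂) = 0.12013.
C₂ = 3.08·[1 − (5.8908·0.0021804 − 17.035·0.12013)/(-11.144)] = 3.08·0.81752 = 2.5180 g/L.

2.52 g/L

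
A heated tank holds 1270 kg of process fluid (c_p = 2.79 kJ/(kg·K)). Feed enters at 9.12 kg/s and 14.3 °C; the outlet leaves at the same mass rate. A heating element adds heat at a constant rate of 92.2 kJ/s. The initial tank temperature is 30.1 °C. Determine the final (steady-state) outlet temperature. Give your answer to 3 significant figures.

First-law balance (no shaft work): M c_p dT/dt = ṁ c_p (T_in − T) + 92.2.
At steady state dT/dt = 0 ⇒ T_ss = T_in + Q̇/(ṁ c_p) = 14.3 + 92.2/(9.12·2.79) = 17.924 °C.

17.9 °C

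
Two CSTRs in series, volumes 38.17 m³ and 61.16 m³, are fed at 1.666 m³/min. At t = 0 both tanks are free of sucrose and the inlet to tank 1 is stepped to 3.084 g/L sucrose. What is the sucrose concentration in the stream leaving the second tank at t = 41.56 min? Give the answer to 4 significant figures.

Time constants: τᵢ = Vᵢ/Q for each well-mixed tank.
τ₁ = 38.17/1.666 = 22.9112 min; τ₂ = 61.16/1.666 = 36.7107 min.
Tank 1: C₁ = C_in(1 − e^(−t/τ₁)). Tank 2 (τ₁ ≠ τ₂): C₂ = C_in[1 − (τ₁ e^(−t/τ₁) − τ₂ e^(−t/τ₂))/(τ₁ − τ₂)].
At t = 41.56: e^(−t/τ₁) = 0.163007, e^(−t/τ₂) = 0.322357.
C₂ = 3.084·[1 − (22.9112·0.163007 − 36.7107·0.322357)/(-13.7995)] = 3.084·0.413076 = 1.27393 g/L.

1.274 g/L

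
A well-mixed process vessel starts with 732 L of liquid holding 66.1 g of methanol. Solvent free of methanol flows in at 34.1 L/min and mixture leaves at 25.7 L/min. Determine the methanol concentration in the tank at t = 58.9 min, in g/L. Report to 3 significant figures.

Let m(t) be the amount of methanol. Volume: V(t) = V₀ + (Q_in − Q_out) t = 732 + 8.4000 t; V(58.9) = 1226.8 L.
Solute balance: dm/dt = 0 − Q_out C = −Q_out m/V(t).
dm/m = −Q_out dt/(V₀ + 8.4000 t); integrating gives ln(m/m₀) = −(Q_out/(Q_in−Q_out)) ln(V/V₀).
m = m₀ (V₀/V)^(Q_out/(Q_in−Q_out)) = 66.1 × (732/1226.8)^(3.0595) = 13.618 g.
C = m/V = 13.618/1226.8 = 0.011101 g/L.

0.0111 g/L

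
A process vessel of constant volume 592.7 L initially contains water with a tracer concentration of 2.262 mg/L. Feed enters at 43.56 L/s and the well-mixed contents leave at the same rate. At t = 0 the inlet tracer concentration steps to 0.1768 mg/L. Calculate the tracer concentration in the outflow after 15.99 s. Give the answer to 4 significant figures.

Transient balance on the dissolved component: V dC/dt = Q(C_in − C).
Time constant τ = V/Q = 592.7/43.56 = 13.6065 s.
C approaches C_in exponentially: C(t) = C_in + (C₀ − C_in) e^(−t/τ).
C(15.99) = 0.1768 + (2.262 − 0.1768)·e^(−15.99/13.6065) = 0.1768 + (2.08520)·0.308766 = 0.820639 mg/L.

0.8206 mg/L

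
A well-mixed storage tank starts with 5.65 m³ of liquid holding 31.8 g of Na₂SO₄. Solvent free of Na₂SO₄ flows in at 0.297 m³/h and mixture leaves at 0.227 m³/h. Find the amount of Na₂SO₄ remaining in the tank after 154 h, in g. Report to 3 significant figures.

0.998 g

Total volume: dV/dt = Q_in − Q_out = 0.070000 m³/h, so V(t) = 5.65 + 0.070000 t and V(154) = 16.430 m³.
Species balance (pure solvent in): dm/dt = −Q_out · m/V(t).
Separate: dm/m = −Q_out dt/V(t) ⇒ ln(m/m₀) = −(Q_out/(Q_in−Q_out)) ln(V/V₀).
m = m₀ (V₀/V)^(Q_out/(Q_in−Q_out)) = 31.8 × (5.65/16.430)^(3.2429) = 0.99787 g.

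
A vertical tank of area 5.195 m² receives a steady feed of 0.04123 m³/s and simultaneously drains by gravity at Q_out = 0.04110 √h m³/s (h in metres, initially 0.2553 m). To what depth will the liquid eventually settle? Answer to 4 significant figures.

1.006 m

Mass balance (ρ constant): A dh/dt = Q_in − 0.04110 √h. At steady state dh/dt = 0:
Q_in = 0.04110 √h_ss ⇒ √h_ss = 0.04123/0.04110 = 1.00316.
h_ss = 1.00316² = 1.00634 m. (Since h₀ = 0.2553 m < h_ss, the level will rise toward this value.)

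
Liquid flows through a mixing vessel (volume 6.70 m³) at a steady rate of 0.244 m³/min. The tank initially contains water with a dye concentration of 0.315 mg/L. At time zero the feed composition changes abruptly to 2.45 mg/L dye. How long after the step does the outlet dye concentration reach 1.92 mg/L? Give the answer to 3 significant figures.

38.3 min

Unsteady species balance (constant V, well mixed): V dC/dt = Q(C_in − C), so τ = V/Q = 27.459 min.
C(t) = C_in + (C₀ − C_in) e^(−t/τ). Set C = 1.92 and solve for t:
e^(−t/τ) = (C − C_in)/(C₀ − C_in) = (1.92 − 2.45)/(0.315 − 2.45) = 0.24824
t = −τ ln(…) = 27.459 × 1.3933 = 38.260 min.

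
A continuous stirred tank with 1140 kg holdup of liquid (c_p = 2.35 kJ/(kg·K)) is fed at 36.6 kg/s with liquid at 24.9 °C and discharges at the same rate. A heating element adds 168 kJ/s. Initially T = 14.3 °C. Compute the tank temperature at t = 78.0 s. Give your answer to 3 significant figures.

25.8 °C

M c_p dT/dt = ṁ c_p (T_in − T) + Q̇.
τ = M/ṁ = 31.148 s; T_ss = T_in + Q̇/(ṁ c_p) = 24.9 + 168/(36.6·2.35) = 26.853 °C.
Solution: T(t) = T_ss + (T₀ − T_ss) e^(−t/τ).
T(78.0) = 26.853 + (-12.553)·e^(−78.0/31.148) = 26.853 + (-12.553)·0.081740 = 25.827 °C.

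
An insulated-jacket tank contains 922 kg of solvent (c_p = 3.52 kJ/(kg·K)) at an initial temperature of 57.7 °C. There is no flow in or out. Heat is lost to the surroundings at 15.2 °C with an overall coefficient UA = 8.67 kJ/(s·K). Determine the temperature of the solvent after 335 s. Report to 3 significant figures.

Unsteady energy balance on the tank contents: M c_p dT/dt = −UA(T − T_amb).
dT/dt = (T_ss − T)/τ with T_ss = T_amb = 15.200 °C, τ = M c_p/UA = 922·3.52/8.67 = 374.33 s.
Solution: T(t) = T_ss + (T₀ − T_ss) e^(−t/τ).
T(335) = 15.200 + (42.500)·0.40864 = 32.567 °C.

32.6 °C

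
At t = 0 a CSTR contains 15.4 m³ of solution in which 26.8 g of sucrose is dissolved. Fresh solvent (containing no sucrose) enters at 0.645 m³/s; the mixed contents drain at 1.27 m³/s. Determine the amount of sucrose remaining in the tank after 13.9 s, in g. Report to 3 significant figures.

4.96 g

Total volume: dV/dt = Q_in − Q_out = -0.62500 m³/s, so V(t) = 15.4 − 0.62500 t and V(13.9) = 6.7125 m³.
Species balance (pure solvent in): dm/dt = −Q_out · m/V(t).
dm/m = −Q_out dt/(V₀ − 0.62500 t); integrating gives ln(m/m₀) = −(Q_out/(Q_in−Q_out)) ln(V/V₀).
m = m₀ (V₀/V)^(Q_out/(Q_in−Q_out)) = 26.8 × (15.4/6.7125)^(-2.0320) = 4.9582 g.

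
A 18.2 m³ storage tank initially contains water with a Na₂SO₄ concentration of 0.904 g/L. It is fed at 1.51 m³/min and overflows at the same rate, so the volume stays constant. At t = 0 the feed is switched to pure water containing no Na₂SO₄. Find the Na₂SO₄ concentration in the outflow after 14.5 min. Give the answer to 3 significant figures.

0.271 g/L

Species balance on the tank: V dC/dt = Q(C_in − C).
So dC/dt = (C_in − C)/τ with τ = V/Q = 18.2/1.51 = 12.053 min.
Integrating: C(t) = C_in + (C₀ − C_in) e^(−t/τ).
C(14.5) = 0 + (0.904 − 0)·e^(−14.5/12.053) = 0 + (0.90400)·0.30029 = 0.27146 g/L.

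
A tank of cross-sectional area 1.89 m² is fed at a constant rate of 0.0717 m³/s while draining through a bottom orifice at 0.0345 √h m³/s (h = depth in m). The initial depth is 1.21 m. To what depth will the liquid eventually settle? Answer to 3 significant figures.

Level balance: A dh/dt = 0.0717 − 0.0345 √h. Setting dh/dt = 0:
Q_in = 0.0345 √h_ss ⇒ √h_ss = 0.0717/0.0345 = 2.0783.
h_ss = 2.0783² = 4.3192 m. (Since h₀ = 1.21 m < h_ss, the level will rise toward this value.)

4.32 m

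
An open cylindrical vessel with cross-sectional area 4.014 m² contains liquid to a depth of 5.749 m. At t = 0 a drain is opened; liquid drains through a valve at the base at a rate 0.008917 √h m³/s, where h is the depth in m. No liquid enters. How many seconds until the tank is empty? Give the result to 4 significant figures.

2159 s

Mass balance (ρ constant): A dh/dt = −0.008917 √h.
This is separable: 2 d(√h)/dt = −0.008917/A, so √h = √h₀ − (0.008917/(2A)) t.
Set h = 0: 2√h₀ = (0.008917/A) t_empty ⇒ t_empty = 2A√h₀/0.008917.
t_empty = 2·4.014·√5.749/0.008917 = 8.02800·2.39771/0.008917 = 2158.66 s.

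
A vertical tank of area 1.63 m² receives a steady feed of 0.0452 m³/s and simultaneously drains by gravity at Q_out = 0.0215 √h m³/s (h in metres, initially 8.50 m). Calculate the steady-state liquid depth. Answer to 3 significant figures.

4.42 m

A dh/dt = Q_in − 0.0215 √h. Steady state requires inflow = outflow:
Q_in = 0.0215 √h_ss ⇒ √h_ss = 0.0452/0.0215 = 2.1023.
h_ss = 2.1023² = 4.4198 m. (Since h₀ = 8.50 m > h_ss, the level will fall toward this value.)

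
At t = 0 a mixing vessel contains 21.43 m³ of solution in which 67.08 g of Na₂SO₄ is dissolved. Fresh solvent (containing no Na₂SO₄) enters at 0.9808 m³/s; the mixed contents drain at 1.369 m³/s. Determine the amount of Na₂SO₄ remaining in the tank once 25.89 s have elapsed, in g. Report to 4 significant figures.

7.197 g

Total volume: dV/dt = Q_in − Q_out = -0.388200 m³/s, so V(t) = 21.43 − 0.388200 t and V(25.89) = 11.3795 m³.
No Na₂SO₄ enters, so dm/dt = −Q_out · (m/V).
Separate: dm/m = −Q_out dt/V(t) ⇒ ln(m/m₀) = −(Q_out/(Q_in−Q_out)) ln(V/V₀).
m = m₀ (V₀/V)^(Q_out/(Q_in−Q_out)) = 67.08 × (21.43/11.3795)^(-3.52653) = 7.19703 g.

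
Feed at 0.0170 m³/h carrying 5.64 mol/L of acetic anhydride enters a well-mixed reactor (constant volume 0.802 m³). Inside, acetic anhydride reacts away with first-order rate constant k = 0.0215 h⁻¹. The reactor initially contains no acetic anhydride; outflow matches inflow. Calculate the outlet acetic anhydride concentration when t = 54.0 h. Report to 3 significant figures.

Accumulation = in − out − consumed: V dC/dt = Q C_in − Q C − k V C.
dC/dt = (Q/V) C_in − (Q/V + k) C; effective rate a = Q/V + k = 0.021197 + 0.0215 = 0.042697 h⁻¹.
C_ss = Q C_in/(Q + kV) = 2.8000 mol/L; C(t) = C_ss + (C₀ − C_ss) e^(−a t).
C(54.0) = 2.8000 + (-2.8000)·e^(−0.042697·54.0) = 2.8000 + (-2.8000)·0.099695 = 2.5208 mol/L.

2.52 mol/L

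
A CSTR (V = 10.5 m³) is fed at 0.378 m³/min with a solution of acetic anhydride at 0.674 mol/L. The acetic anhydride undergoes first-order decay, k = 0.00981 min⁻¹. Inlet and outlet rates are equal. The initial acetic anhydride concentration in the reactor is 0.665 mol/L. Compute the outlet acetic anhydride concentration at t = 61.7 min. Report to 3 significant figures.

0.538 mol/L

Species balance: V dC/dt = Q C_in − Q C − k V C.
dC/dt = (Q/V) C_in − (Q/V + k) C; effective rate a = Q/V + k = 0.036000 + 0.00981 = 0.045810 min⁻¹.
C_ss = Q C_in/(Q + kV) = 0.52967 mol/L; C(t) = C_ss + (C₀ − C_ss) e^(−a t).
C(61.7) = 0.52967 + (0.13533)·e^(−0.045810·61.7) = 0.52967 + (0.13533)·0.059221 = 0.53768 mol/L.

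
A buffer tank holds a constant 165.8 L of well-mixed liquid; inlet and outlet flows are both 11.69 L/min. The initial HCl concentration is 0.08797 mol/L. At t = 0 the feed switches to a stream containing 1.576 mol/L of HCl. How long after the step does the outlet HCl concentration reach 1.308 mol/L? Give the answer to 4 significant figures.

24.31 min

Species balance: V dC/dt = Q(C_in − C) ⇒ τ = V/Q = 14.1831 min.
C(t) = C_in + (C₀ − C_in) e^(−t/τ). Set C = 1.308 and solve for t:
e^(−t/τ) = (C − C_in)/(C₀ − C_in) = (1.308 − 1.576)/(0.08797 − 1.576) = 0.180104
t = −τ ln(…) = 14.1831 × 1.71422 = 24.3129 min.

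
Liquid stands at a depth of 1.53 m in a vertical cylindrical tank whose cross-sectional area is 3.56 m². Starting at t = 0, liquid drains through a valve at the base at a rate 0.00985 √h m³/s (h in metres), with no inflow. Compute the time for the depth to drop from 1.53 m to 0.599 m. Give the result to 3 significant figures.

Unsteady balance on liquid volume: A dh/dt = −0.00985 √h.
∫ h^(−1/2) dh = −(0.00985/A) ∫ dt, giving 2√h = 2√h₀ − (0.00985/A) t.
t = 2A(√h₀ − √h)/0.00985 = 2·3.56·(√1.53 − √0.599)/0.00985
  = 7.1200 × (1.2369 − 0.77395) / 0.00985 = 334.66 s.

335 s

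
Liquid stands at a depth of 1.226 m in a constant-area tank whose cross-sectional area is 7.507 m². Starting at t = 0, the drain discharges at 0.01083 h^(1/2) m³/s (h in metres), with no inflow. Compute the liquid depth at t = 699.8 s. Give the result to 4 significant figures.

Unsteady balance on liquid volume: A dh/dt = −0.01083 √h.
∫ h^(−1/2) dh = −(0.01083/A) ∫ dt, giving 2√h = 2√h₀ − (0.01083/A) t.
√h = √1.226 − 0.01083·699.8/(2·7.507) = 1.10725 − 0.504784 = 0.602464.
h = 0.602464² = 0.362963 m.

0.3630 m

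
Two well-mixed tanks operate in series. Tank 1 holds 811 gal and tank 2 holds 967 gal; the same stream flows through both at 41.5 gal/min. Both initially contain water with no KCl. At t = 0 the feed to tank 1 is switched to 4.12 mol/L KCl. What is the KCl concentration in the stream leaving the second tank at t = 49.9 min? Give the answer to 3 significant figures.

Time constants: τᵢ = Vᵢ/Q for each well-mixed tank.
τ₁ = 811/41.5 = 19.542 min; τ₂ = 967/41.5 = 23.301 min.
Tank 1: C₁ = C_in(1 − e^(−t/τ₁)). Tank 2 (τ₁ ≠ τ₂): C₂ = C_in[1 − (τ₁ e^(−t/τ₁) − τ₂ e^(−t/τ₂))/(τ₁ − τ₂)].
At t = 49.9: e^(−t/τ₁) = 0.077813, e^(−t/τ₂) = 0.11748.
C₂ = 4.12·[1 − (19.542·0.077813 − 23.301·0.11748)/(-3.7590)] = 4.12·0.67632 = 2.7865 mol/L.

2.79 mol/L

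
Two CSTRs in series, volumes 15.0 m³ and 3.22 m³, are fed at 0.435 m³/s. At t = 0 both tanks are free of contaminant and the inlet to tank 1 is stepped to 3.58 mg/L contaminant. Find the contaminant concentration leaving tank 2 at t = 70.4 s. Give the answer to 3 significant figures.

2.99 mg/L

Time constants: τᵢ = Vᵢ/Q for each well-mixed tank.
τ₁ = 15.0/0.435 = 34.483 s; τ₂ = 3.22/0.435 = 7.4023 s.
Tank 1: C₁ = C_in(1 − e^(−t/τ₁)). Tank 2 (τ₁ ≠ τ₂): C₂ = C_in[1 − (τ₁ e^(−t/τ₁) − τ₂ e^(−t/τ₂))/(τ₁ − τ₂)].
At t = 70.4: e^(−t/τ₁) = 0.12982, e^(−t/τ₂) = 7.4066e-05.
C₂ = 3.58·[1 − (34.483·0.12982 − 7.4023·7.4066e-05)/(27.080)] = 3.58·0.83471 = 2.9883 mg/L.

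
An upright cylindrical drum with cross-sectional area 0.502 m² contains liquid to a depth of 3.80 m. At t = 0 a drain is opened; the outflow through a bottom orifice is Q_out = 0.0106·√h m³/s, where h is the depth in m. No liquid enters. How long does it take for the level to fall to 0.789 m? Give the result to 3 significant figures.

101 s

Volume balance on the tank: A dh/dt = −0.0106 √h.
This is separable: 2 d(√h)/dt = −0.0106/A, so √h = √h₀ − (0.0106/(2A)) t.
t = 2A(√h₀ − √h)/0.0106 = 2·0.502·(√3.80 − √0.789)/0.0106
  = 1.0040 × (1.9494 − 0.88826) / 0.0106 = 100.50 s.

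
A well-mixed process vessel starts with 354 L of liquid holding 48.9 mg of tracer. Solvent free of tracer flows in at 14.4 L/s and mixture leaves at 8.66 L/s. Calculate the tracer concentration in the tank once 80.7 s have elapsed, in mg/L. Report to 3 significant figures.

Total volume: dV/dt = Q_in − Q_out = 5.7400 L/s, so V(t) = 354 + 5.7400 t and V(80.7) = 817.22 L.
Species balance (pure solvent in): dm/dt = −Q_out · m/V(t).
Separate: dm/m = −Q_out dt/V(t) ⇒ ln(m/m₀) = −(Q_out/(Q_in−Q_out)) ln(V/V₀).
m = m₀ (V₀/V)^(Q_out/(Q_in−Q_out)) = 48.9 × (354/817.22)^(1.5087) = 13.840 mg.
C = m/V = 13.840/817.22 = 0.016936 mg/L.

0.0169 mg/L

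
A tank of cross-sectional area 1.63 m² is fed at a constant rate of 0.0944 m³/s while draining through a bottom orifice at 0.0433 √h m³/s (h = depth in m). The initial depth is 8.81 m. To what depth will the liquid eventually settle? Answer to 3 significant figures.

4.75 m

A dh/dt = Q_in − 0.0433 √h. Steady state requires inflow = outflow:
Q_in = 0.0433 √h_ss ⇒ √h_ss = 0.0944/0.0433 = 2.1801.
h_ss = 2.1801² = 4.7530 m. (Since h₀ = 8.81 m > h_ss, the level will fall toward this value.)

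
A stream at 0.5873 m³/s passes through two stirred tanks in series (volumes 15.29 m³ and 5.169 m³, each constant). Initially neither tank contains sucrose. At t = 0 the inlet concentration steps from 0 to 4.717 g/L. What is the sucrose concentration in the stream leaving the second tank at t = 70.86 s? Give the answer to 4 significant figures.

4.249 g/L

Time constants: τᵢ = Vᵢ/Q for each well-mixed tank.
τ₁ = 15.29/0.5873 = 26.0344 s; τ₂ = 5.169/0.5873 = 8.80129 s.
Tank 1: C₁ = C_in(1 − e^(−t/τ₁)). Tank 2 (τ₁ ≠ τ₂): C₂ = C_in[1 − (τ₁ e^(−t/τ₁) − τ₂ e^(−t/τ₂))/(τ₁ − τ₂)].
At t = 70.86: e^(−t/τ₁) = 0.0657573, e^(−t/τ₂) = 0.000318755.
C₂ = 4.717·[1 − (26.0344·0.0657573 − 8.80129·0.000318755)/(17.2331)] = 4.717·0.900822 = 4.24918 g/L.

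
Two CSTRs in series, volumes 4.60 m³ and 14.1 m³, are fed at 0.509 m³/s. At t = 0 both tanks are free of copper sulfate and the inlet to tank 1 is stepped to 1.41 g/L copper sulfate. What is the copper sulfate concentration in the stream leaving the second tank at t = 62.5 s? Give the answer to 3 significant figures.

Each tank obeys Vᵢ dCᵢ/dt = Q(Cᵢ₋₁ − Cᵢ), so τᵢ = Vᵢ/Q.
τ₁ = 4.60/0.509 = 9.0373 s; τ₂ = 14.1/0.509 = 27.701 s.
Solving the cascade with C₁(0)=C₂(0)=0 gives C₂(t) = C_in[1 − (τ₁ e^(−t/τ₁) − τ₂ e^(−t/τ₂))/(τ₁ − τ₂)].
At t = 62.5: e^(−t/τ₁) = 0.00099203, e^(−t/τ₂) = 0.10475.
C₂ = 1.41·[1 − (9.0373·0.00099203 − 27.701·0.10475)/(-18.664)] = 1.41·0.84501 = 1.1915 g/L.

1.19 g/L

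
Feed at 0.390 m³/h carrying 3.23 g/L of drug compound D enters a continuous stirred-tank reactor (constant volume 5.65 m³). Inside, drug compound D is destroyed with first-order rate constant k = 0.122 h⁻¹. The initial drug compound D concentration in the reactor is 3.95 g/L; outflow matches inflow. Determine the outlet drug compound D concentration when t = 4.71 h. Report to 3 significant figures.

2.30 g/L

Accumulation = in − out − consumed: V dC/dt = Q C_in − Q C − k V C.
This is linear with rate a = Q/V + k = 0.19103 h⁻¹.
C_ss = Q C_in/(Q + kV) = 1.1671 g/L; C(t) = C_ss + (C₀ − C_ss) e^(−a t).
C(4.71) = 1.1671 + (2.7829)·e^(−0.19103·4.71) = 1.1671 + (2.7829)·0.40668 = 2.2989 g/L.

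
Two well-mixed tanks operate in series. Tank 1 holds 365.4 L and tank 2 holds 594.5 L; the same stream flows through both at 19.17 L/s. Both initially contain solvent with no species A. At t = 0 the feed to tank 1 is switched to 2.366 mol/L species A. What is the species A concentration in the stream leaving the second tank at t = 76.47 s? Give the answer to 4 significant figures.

Species balance on tank i: dCᵢ/dt = (Cᵢ₋₁ − Cᵢ)/τᵢ with τᵢ = Vᵢ/Q.
τ₁ = 365.4/19.17 = 19.0610 s; τ₂ = 594.5/19.17 = 31.0120 s.
Solving the cascade with C₁(0)=C₂(0)=0 gives C₂(t) = C_in[1 − (τ₁ e^(−t/τ₁) − τ₂ e^(−t/τ₂))/(τ₁ − τ₂)].
At t = 76.47: e^(−t/τ₁) = 0.0180999, e^(−t/τ₂) = 0.0849392.
C₂ = 2.366·[1 − (19.0610·0.0180999 − 31.0120·0.0849392)/(-11.9510)] = 2.366·0.808456 = 1.91281 mol/L.

1.913 mol/L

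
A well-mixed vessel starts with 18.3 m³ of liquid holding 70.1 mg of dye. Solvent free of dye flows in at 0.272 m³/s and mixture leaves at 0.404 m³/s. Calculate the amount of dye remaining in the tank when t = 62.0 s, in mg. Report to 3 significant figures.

Total volume: dV/dt = Q_in − Q_out = -0.13200 m³/s, so V(t) = 18.3 − 0.13200 t and V(62.0) = 10.116 m³.
Solute balance: dm/dt = 0 − Q_out C = −Q_out m/V(t).
Separate: dm/m = −Q_out dt/V(t) ⇒ ln(m/m₀) = −(Q_out/(Q_in−Q_out)) ln(V/V₀).
m = m₀ (V₀/V)^(Q_out/(Q_in−Q_out)) = 70.1 × (18.3/10.116)^(-3.0606) = 11.423 mg.

11.4 mg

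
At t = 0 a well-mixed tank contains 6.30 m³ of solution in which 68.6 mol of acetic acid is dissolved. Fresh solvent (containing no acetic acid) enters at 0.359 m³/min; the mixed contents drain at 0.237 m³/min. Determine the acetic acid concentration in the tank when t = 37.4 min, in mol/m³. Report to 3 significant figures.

2.19 mol/m³

Let m(t) be the amount of acetic acid. Volume: V(t) = V₀ + (Q_in − Q_out) t = 6.30 + 0.12200 t; V(37.4) = 10.863 m³.
Species balance (pure solvent in): dm/dt = −Q_out · m/V(t).
dm/m = −Q_out dt/(V₀ + 0.12200 t); integrating gives ln(m/m₀) = −(Q_out/(Q_in−Q_out)) ln(V/V₀).
m = m₀ (V₀/V)^(Q_out/(Q_in−Q_out)) = 68.6 × (6.30/10.863)^(1.9426) = 23.807 mol.
C = m/V = 23.807/10.863 = 2.1916 mol/m³.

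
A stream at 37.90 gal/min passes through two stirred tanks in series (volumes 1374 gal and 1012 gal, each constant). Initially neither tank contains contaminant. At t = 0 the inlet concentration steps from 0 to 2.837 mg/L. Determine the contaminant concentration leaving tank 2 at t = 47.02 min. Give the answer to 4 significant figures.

1.257 mg/L

Each tank obeys Vᵢ dCᵢ/dt = Q(Cᵢ₋₁ − Cᵢ), so τᵢ = Vᵢ/Q.
τ₁ = 1374/37.90 = 36.2533 min; τ₂ = 1012/37.90 = 26.7018 min.
Solving the cascade with C₁(0)=C₂(0)=0 gives C₂(t) = C_in[1 − (τ₁ e^(−t/τ₁) − τ₂ e^(−t/τ₂))/(τ₁ − τ₂)].
At t = 47.02: e^(−t/τ₁) = 0.273355, e^(−t/τ₂) = 0.171885.
C₂ = 2.837·[1 − (36.2533·0.273355 − 26.7018·0.171885)/(9.55145)] = 2.837·0.442980 = 1.25674 mg/L.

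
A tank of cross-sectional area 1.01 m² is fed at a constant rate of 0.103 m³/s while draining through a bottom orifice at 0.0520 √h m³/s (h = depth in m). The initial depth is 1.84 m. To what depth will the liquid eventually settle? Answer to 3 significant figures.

A dh/dt = Q_in − 0.0520 √h. Steady state requires inflow = outflow:
Q_in = 0.0520 √h_ss ⇒ √h_ss = 0.103/0.0520 = 1.9808.
h_ss = 1.9808² = 3.9234 m. (Since h₀ = 1.84 m < h_ss, the level will rise toward this value.)

3.92 m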